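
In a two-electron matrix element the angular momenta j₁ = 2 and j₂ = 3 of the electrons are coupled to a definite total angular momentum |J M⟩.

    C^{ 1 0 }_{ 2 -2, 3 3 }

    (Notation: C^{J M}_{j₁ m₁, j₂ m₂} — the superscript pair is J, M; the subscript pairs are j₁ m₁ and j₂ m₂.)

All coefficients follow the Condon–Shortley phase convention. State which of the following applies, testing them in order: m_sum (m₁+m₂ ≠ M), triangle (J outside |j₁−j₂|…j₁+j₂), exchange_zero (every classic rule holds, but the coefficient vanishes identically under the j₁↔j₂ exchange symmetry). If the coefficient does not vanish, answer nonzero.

m_sum

m-sum: m₁+m₂ = -2+3 = 1, M = 0  ✗ ⇒ coefficient is 0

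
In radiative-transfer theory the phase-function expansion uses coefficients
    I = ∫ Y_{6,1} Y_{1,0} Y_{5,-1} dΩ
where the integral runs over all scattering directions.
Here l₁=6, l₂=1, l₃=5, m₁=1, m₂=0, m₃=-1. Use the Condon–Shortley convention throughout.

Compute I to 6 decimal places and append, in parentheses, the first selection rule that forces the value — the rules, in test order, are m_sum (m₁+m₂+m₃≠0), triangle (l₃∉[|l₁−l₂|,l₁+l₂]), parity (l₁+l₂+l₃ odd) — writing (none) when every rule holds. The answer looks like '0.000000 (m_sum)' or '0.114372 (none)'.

Checks pass: Σm=0; 12 even; l₃=5∈[5,7].
(2·6+1)(2·1+1)(2·5+1) = 429
Δ: 2! 10! 0! / 13! → 1/858
sum: t=1:−1/14400 = -1/14400
3j²(6 1 5; 0 0 0) = Δ·Π!·Σ² = 6/143  (sign +1)
sum: t=1:−1/17280 = -1/17280
3j²(6 1 5; 1 0 -1) = Δ·Π!·Σ² = 35/858  (sign -1)
combine: 4πI² = 429·6/143·35/858 = 105/143
take √, sign -1: I = -0.24172507
No selection rule forces the value: the integral is nonzero (none).

-0.241725 (none)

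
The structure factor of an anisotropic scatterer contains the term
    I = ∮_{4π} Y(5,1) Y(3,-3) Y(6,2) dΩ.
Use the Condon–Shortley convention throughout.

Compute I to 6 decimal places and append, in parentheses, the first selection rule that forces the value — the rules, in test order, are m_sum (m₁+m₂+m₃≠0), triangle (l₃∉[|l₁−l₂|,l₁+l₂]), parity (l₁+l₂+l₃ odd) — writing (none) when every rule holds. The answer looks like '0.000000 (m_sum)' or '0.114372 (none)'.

-0.174062 (none)

Rules hold: Σm=0, L=14 even, 2≤6≤8.
N = 11·7·13 = 1001
Δ = 2!·8!·4!/15! = 1/675675
Racah Σ t=0..2: t=0:+1/8640 t=1:−1/2304 t=2:+1/8640 = -7/34560
⇒ 3j(5 3 6; 0 0 0)² = 7/429, sgn -1
Racah Σ t=0..0: t=0:+1/27648 = 1/27648
⇒ 3j(5 3 6; 1 -3 2)² = 10/429, sgn +1
4πI² = N·(3j₀)²·(3jₘ)² = 490/1287
I = -1·√(0.38073/4π) = -0.17406195
No selection rule forces the value: the integral is nonzero (none).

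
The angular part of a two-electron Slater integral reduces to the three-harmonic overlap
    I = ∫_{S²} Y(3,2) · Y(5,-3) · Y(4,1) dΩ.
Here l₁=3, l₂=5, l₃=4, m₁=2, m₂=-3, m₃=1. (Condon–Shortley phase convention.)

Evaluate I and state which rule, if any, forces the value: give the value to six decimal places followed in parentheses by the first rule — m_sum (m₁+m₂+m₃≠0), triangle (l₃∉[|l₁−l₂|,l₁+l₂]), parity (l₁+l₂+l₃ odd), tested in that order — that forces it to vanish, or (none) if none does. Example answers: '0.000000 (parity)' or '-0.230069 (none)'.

m-sum 0 ✓  L=12 even ✓  2≤4≤8 ✓
Π(2lᵢ+1) = 7×11×9 = 693
triangle coeff Δ(3,5,4) = 1/180180
Σ_t [1,3]: t=1:−1/576 t=2:+1/144 t=3:−1/576 = 1/288
(3j)²=20/1001 [(3 5 4; 0 0 0)], sign=+1
Σ_t [0,1]: t=0:+1/1152 t=1:−1/1440 = 1/5760
(3j)²=1/858 [(3 5 4; 2 -3 1)], sign=-1
⇒ 4πI² = 30/1859
I = (-1)√(30/1859/(4π)) = -0.03583571
No selection rule forces the value: the integral is nonzero (none).

-0.035836 (none)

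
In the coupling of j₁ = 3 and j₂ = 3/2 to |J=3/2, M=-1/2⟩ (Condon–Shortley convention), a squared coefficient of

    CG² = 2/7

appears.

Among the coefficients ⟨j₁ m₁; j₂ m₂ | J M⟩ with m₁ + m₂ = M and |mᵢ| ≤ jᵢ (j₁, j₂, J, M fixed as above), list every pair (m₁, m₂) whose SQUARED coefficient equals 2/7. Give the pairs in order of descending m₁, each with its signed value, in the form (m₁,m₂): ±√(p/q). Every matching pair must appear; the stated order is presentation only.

Admissible pairs with m₁+m₂ = M = -1/2: (-2,3/2), (-1,1/2), (0,-1/2), (1,-3/2)
  (m₁,m₂)=(1,-3/2): CG² = 4/35, CG = +√(4/35)
  (m₁,m₂)=(0,-1/2): CG² = 9/35, CG = −√(9/35)
  (m₁,m₂)=(-1,1/2): CG² = 12/35, CG = +√(12/35)
  (m₁,m₂)=(-2,3/2): CG² = 2/7, CG = −√(2/7)   ← matches the target
Pairs with CG² = 2/7: (-2,3/2): −√(2/7)

(-2,3/2): −√(2/7)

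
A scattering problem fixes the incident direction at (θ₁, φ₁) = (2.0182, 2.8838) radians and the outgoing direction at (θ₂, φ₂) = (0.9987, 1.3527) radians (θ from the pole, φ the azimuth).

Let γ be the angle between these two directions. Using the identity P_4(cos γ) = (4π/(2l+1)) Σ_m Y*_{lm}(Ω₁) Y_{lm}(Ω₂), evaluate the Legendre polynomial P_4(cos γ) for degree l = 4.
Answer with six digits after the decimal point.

Summing Y*_{l m}(θ₁,φ₁)·Y_{l m}(θ₂,φ₂) over m ∈ [−4, 4]; prefactor 4π/(2·4+1) = 1.396263:
  [-4]  conj(Y_{4,-4})(Ω₁) = 0.15023 - 0.25083j ; Y_{4,-4}(Ω₂) = 0.14219 + 0.16936j ; Δ = 0.06384 - 0.01022j
  [-3]  conj(Y_{4,-3})(Ω₁) = 0.28395 - 0.27721j ; Y_{4,-3}(Ω₂) = -0.24511 + 0.31957j ; Δ = 0.01899 + 0.15869j
  [-2]  conj(Y_{4,-2})(Ω₁) = 0.07337 - 0.04158j ; Y_{4,-2}(Ω₂) = -0.22542 - 0.10508j ; Δ = -0.02091 + 0.00166j
  [-1]  conj(Y_{4,-1})(Ω₁) = -0.30151 + 0.07950j ; Y_{4,-1}(Ω₂) = -0.04418 + 0.19936j ; Δ = -0.00253 - 0.06362j
  [+0]  conj(Y_{4,0})(Ω₁) = -0.14692 + 0.00000j ; Y_{4,0}(Ω₂) = -0.29475 + 0.00000j ; Δ = 0.04331 + 0.00000j
  [+1]  conj(Y_{4,1})(Ω₁) = 0.30151 + 0.07950j ; Y_{4,1}(Ω₂) = 0.04418 + 0.19936j ; Δ = -0.00253 + 0.06362j
  [+2]  conj(Y_{4,2})(Ω₁) = 0.07337 + 0.04158j ; Y_{4,2}(Ω₂) = -0.22542 + 0.10508j ; Δ = -0.02091 - 0.00166j
  [+3]  conj(Y_{4,3})(Ω₁) = -0.28395 - 0.27721j ; Y_{4,3}(Ω₂) = 0.24511 + 0.31957j ; Δ = 0.01899 - 0.15869j
  [+4]  conj(Y_{4,4})(Ω₁) = 0.15023 + 0.25083j ; Y_{4,4}(Ω₂) = 0.14219 - 0.16936j ; Δ = 0.06384 + 0.01022j
Accumulated sum 0.16209 + 0.00000j; after 4π/(2l+1) scaling, 0.22632 + 0.00000j ⇒ P_4 = 0.226324

0.226324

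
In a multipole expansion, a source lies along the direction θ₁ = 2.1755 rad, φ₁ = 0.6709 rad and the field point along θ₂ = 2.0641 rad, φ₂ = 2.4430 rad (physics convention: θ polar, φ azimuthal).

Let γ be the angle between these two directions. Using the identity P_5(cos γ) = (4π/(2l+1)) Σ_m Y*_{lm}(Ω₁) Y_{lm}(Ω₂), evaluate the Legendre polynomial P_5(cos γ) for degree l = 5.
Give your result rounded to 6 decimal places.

Summing Y*_{l m}(θ₁,φ₁)·Y_{l m}(θ₂,φ₂) over m ∈ [−5, 5]; prefactor 4π/(2·5+1) = 1.142397:
  term(m=-5) = -0.036356-0.023011i   from Y*(Ω₁)=-0.170944-0.036955i, Y(Ω₂)=+0.230984+0.084675i
  term(m=-4) = +0.110777-0.115257i   from Y*(Ω₁)=+0.342811-0.168989i, Y(Ω₂)=+0.393305-0.142331i
  term(m=-3) = +0.050249+0.072835i   from Y*(Ω₁)=-0.157243+0.332361i, Y(Ω₂)=+0.120619-0.208253i
  term(m=-2) = -0.003711+0.001581i   from Y*(Ω₁)=+0.004494+0.019281i, Y(Ω₂)=+0.035198+0.200697i
  term(m=-1) = -0.021434-0.105032i   from Y*(Ω₁)=-0.274728-0.218057i, Y(Ω₂)=+0.234029+0.196558i
  term(m=+0) = -0.009495+0.000000i   from Y*(Ω₁)=+0.069382-0.000000i, Y(Ω₂)=-0.136852+0.000000i
  term(m=+1) = -0.021434+0.105032i   from Y*(Ω₁)=+0.274728-0.218057i, Y(Ω₂)=-0.234029+0.196558i
  term(m=+2) = -0.003711-0.001581i   from Y*(Ω₁)=+0.004494-0.019281i, Y(Ω₂)=+0.035198-0.200697i
  term(m=+3) = +0.050249-0.072835i   from Y*(Ω₁)=+0.157243+0.332361i, Y(Ω₂)=-0.120619-0.208253i
  term(m=+4) = +0.110777+0.115257i   from Y*(Ω₁)=+0.342811+0.168989i, Y(Ω₂)=+0.393305+0.142331i
  term(m=+5) = -0.036356+0.023011i   from Y*(Ω₁)=+0.170944-0.036955i, Y(Ω₂)=-0.230984+0.084675i
Σ over m = +0.189554-0.000000i; ×(4π/11) → +0.216546-0.000000i. Real part: 0.216546

0.216546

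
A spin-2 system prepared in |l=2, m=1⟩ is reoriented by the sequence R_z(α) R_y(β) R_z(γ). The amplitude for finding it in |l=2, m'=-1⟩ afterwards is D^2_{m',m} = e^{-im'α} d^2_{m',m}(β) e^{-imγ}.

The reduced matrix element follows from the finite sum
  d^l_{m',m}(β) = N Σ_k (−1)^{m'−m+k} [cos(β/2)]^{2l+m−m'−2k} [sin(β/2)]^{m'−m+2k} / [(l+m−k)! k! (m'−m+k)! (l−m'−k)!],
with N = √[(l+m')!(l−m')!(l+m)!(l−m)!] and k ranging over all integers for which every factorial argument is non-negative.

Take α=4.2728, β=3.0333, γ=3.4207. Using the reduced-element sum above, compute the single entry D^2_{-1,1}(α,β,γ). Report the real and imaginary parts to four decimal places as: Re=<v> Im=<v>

Split into d^2_{-1,1}(β=3.0333) × two z-phases.
With c≡cos(β/2)=0.054120 and s≡sin(β/2)=0.998534, N=[1·6·6·1]^{1/2}=6.000000
k∈{2,3} keeps every argument non-negative
  k=2: (−1)^0·6.0000/(2)·0.0541^2·0.9985^2 = +0.008761
  k=3: (−1)^1·6.0000/(6)·0.0541^0·0.9985^4 = -0.994151
d^2_{-1,1}(3.0333) = +0.008761 -0.994151 = -0.985390
D = (-0.425568-0.904927i)·(-0.985390)·(-0.961302+0.275498i) = -0.648784-0.741668i

Re=-0.6488 Im=-0.7417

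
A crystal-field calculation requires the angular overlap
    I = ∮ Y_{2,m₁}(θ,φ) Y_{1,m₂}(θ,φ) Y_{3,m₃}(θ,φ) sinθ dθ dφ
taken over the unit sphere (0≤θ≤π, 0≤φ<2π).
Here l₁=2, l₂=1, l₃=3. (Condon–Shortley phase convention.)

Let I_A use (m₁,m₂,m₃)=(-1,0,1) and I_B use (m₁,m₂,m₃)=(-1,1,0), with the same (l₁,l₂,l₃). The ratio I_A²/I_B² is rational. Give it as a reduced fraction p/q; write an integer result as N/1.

Same 2,1,3: normalisation and zero-m 3j drop out of the ratio.
A: Δ: 0! 4! 2! / 7! → 1/105; sum: t=0:+1/6 = 1/6; 3j²(2 1 3; -1 0 1) = Δ·Π!·Σ² = 8/105  (sign +1)
B: Δ: 0! 4! 2! / 7! → 1/105; sum: t=0:+1/12 = 1/12; 3j²(2 1 3; -1 1 0) = Δ·Π!·Σ² = 1/35  (sign -1)
I_A²/I_B² = (8/105)/(1/35) = 8/3

8/3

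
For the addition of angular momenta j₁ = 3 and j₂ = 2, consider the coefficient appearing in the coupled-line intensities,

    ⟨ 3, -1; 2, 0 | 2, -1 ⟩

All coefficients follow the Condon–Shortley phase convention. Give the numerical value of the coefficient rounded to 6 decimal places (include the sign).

triangle: 3!×3!×1!/8! = 36/40320
(j±m)!: 2!×4!×2!×2!×1!×3! = 1152
prefactor² = (2J+1)×Δ×N² = 36/7
  k=1: −1/(1!×2!×3!×1!×0!×0!) = -1/12
  k=2: +1/(2!×1!×2!×0!×1!×1!) = 1/4
Σ = 1/6  ⇒  CG² = 36/7×(1/6)² = 1/7
CG = +√(1/7) = +0.377964

+√(1/7) ≈ +0.377964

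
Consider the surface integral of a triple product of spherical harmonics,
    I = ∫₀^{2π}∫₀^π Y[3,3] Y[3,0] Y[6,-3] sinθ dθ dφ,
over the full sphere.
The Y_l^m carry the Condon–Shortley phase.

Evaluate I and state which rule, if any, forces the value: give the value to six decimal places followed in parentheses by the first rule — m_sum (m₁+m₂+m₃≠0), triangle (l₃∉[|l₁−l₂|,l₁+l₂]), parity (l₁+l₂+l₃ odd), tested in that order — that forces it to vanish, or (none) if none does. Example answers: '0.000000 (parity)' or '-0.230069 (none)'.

m-sum 0 ✓  L=12 even ✓  0≤6≤6 ✓
Π(2lᵢ+1) = 7×7×13 = 637
triangle coeff Δ(3,3,6) = 1/12012
Σ_t [0,0]: t=0:+1/1296 = 1/1296
(3j)²=100/3003 [(3 3 6; 0 0 0)], sign=+1
Σ_t [0,0]: t=0:+1/25920 = 1/25920
(3j)²=1/143 [(3 3 6; 3 0 -3)], sign=-1
⇒ 4πI² = 700/4719
I = (-1)√(700/4719/(4π)) = -0.10864734
No selection rule forces the value: the integral is nonzero (none).

-0.108647 (none)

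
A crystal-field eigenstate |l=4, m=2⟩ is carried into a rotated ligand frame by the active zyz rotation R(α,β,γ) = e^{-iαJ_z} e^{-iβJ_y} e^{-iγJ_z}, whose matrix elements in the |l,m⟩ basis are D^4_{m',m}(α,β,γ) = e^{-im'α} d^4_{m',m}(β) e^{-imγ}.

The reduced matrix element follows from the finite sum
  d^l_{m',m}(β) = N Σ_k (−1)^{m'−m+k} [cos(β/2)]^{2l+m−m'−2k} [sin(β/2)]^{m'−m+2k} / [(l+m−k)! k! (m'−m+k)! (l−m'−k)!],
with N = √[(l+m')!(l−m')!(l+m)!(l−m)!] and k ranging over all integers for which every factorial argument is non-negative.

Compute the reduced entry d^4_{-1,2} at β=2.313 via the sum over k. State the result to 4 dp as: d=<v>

d^4_{-1,2}(β=2.3130) via the finite sum:
With c≡cos(β/2)=0.402546 and s≡sin(β/2)=0.915400, N=[6·120·720·2]^{1/2}=1018.233765
Admissible k: 3..5 (factorial args all ≥0)
  k=3: (−1)^0·1018.2338/(72)·0.4025^5·0.9154^3 = +0.114663
  k=4: (−1)^1·1018.2338/(48)·0.4025^3·0.9154^5 = -0.889419
  k=5: (−1)^2·1018.2338/(240)·0.4025^1·0.9154^7 = +0.919872
d^4_{-1,2}(2.3130) = +0.114663 -0.889419 +0.919872 = +0.145116

d=0.1451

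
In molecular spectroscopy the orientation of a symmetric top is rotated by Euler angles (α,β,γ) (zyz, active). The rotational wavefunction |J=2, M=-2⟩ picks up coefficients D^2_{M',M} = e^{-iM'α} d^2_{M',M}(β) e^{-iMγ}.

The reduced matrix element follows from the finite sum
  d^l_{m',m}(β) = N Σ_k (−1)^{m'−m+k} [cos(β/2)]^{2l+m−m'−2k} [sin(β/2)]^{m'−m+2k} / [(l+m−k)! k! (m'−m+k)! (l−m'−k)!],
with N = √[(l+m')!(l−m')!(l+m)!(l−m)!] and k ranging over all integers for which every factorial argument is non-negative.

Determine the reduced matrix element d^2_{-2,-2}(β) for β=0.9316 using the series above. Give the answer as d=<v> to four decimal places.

d=0.6372

d^2_{-2,-2}(β=0.9316) via the finite sum:
Half-angle: c=0.893463, s=0.449138. N=√(1·24·1·24)=24.000000
k: max(0,(-2)−(-2))=0 … min(2+(-2),2−(-2))=0
  k=0: (−1)^0·24.0000/(24)·0.8935^4·0.4491^0 = +0.637243
d^2_{-2,-2}(0.9316) = +0.637243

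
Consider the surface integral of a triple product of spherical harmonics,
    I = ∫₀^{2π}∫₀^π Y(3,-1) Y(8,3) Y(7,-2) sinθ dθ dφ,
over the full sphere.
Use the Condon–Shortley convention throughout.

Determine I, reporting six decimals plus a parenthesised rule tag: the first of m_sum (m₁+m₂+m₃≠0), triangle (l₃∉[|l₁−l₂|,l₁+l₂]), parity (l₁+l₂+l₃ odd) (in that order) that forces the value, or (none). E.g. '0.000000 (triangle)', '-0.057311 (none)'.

Checks pass: Σm=0; 18 even; l₃=7∈[5,11].
(2·3+1)(2·8+1)(2·7+1) = 1785
Δ: 4! 2! 12! / 19! → 1/5290740
sum: t=1:−1/7257600 t=2:+1/2073600 t=3:−1/7257600 = 1/4838400
3j²(3 8 7; 0 0 0) = Δ·Π!·Σ² = 252/20995  (sign -1)
sum: t=2:+1/17418240 t=3:−1/5806080 t=4:+1/29030400 = -1/12441600
3j²(3 8 7; -1 3 -2) = Δ·Π!·Σ² = 154/12597  (sign +1)
combine: 4πI² = 1785·252/20995·154/12597 = 271656/1037153
take √, sign -1: I = -0.14437211
No selection rule forces the value: the integral is nonzero (none).

-0.144372 (none)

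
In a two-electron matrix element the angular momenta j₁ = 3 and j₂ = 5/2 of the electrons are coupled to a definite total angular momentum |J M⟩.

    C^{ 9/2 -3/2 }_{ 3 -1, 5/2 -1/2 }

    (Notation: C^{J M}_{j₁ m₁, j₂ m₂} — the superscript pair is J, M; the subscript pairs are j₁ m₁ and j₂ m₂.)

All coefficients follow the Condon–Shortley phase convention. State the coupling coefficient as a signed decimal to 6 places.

-0.147122  (= −√(5/231))

triangle: 1!*5!*4!/11! = 2880/39916800
(j±m)!: 2!*4!*2!*3!*3!*6! = 2488320
prefactor² = (2J+1)*Δ*N² = 138240/77
  k=0: +1/(0!*1!*4!*2!*1!*2!) = 1/96
  k=1: −1/(1!*0!*3!*1!*2!*3!) = -1/72
Σ = -1/288  ⇒  CG² = 138240/77*(-1/288)² = 5/231
CG = −√(5/231) = -0.147122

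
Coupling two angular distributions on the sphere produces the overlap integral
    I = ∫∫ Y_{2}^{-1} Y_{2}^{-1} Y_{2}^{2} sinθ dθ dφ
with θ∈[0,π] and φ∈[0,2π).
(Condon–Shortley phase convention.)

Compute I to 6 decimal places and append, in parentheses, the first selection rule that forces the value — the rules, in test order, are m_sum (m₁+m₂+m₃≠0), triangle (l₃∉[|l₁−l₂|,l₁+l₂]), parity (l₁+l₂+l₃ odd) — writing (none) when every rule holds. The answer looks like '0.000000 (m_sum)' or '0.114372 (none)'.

Rules hold: Σm=0, L=6 even, 0≤2≤4.
N = 5·5·5 = 125
Δ = 2!·2!·2!/7! = 1/630
Racah Σ t=0..2: t=0:+1/8 t=1:−1/1 t=2:+1/8 = -3/4
⇒ 3j(2 2 2; 0 0 0)² = 2/35, sgn -1
Racah Σ t=1..1: t=1:−1/4 = -1/4
⇒ 3j(2 2 2; -1 -1 2)² = 3/35, sgn -1
4πI² = N·(3j₀)²·(3jₘ)² = 30/49
I = +1·√(0.612245/4π) = 0.22072812
No selection rule forces the value: the integral is nonzero (none).

0.220728 (none)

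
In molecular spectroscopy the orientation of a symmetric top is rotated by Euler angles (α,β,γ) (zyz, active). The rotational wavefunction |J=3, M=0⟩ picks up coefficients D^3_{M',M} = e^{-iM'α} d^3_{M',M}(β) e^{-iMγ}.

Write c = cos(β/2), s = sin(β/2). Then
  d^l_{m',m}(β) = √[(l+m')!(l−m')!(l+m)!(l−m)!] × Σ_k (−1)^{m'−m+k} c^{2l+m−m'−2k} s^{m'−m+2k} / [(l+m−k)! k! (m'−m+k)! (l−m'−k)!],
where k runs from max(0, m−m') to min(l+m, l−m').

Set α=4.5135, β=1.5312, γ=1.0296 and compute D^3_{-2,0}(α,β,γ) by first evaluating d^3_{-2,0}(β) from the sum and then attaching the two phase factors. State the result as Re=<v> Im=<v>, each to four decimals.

D^3_{-2,0}(4.5135,1.5312,1.0296) = e^{-i·-2·4.5135}·d^3_{-2,0}(1.5312)·e^{-i·0·1.0296}. Compute d first:
Half-angle: c=0.720967, s=0.692970. N=√(1·120·6·6)=65.726707
The bounds max(0,m−m')=2 and min(l+m,l−m')=3 give 2 terms
  k=2: (−1)^0·65.7267/(12)·0.7210^4·0.6930^2 = +0.710641
  k=3: (−1)^1·65.7267/(12)·0.7210^2·0.6930^4 = -0.656520
d^3_{-2,0}(1.5312) = +0.710641 -0.656520 = +0.054120
Phases: e^{-i·(-2)·4.5135}=-0.921924+0.387371i, e^{-i·(0)·1.0296}=+1.000000+0.000000i ⇒ D=-0.049895+0.020965i

Re=-0.0499 Im=0.0210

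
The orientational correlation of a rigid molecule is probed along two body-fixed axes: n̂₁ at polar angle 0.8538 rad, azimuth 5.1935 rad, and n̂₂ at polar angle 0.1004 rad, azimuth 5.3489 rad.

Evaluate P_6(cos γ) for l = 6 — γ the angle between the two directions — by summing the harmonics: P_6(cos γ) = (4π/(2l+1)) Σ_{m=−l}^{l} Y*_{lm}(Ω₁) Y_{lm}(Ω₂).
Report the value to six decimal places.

-0.216570

Addition theorem: P_6(cos γ) = (4π/13) Σ_m Y*_{lm}(Ω₁) Y_{lm}(Ω₂), m = −6…6:
  term(m=-6) = +0.000000-0.000000i   from Y*(Ω₁)=+0.085750-0.022346i, Y(Ω₂)=+0.000000-0.000000i
  term(m=-5) = +0.000003-0.000003i   from Y*(Ω₁)=+0.179657+0.198330i, Y(Ω₂)=-0.000001-0.000017i
  term(m=-4) = +0.000125-0.000090i   from Y*(Ω₁)=-0.149586+0.405197i, Y(Ω₂)=-0.000295-0.000200i
  term(m=-3) = +0.001476-0.000742i   from Y*(Ω₁)=-0.318207+0.040781i, Y(Ω₂)=-0.004856+0.001711i
  term(m=-2) = -0.005542+0.001780i   from Y*(Ω₁)=+0.065529+0.094043i, Y(Ω₂)=-0.014900+0.048551i
  term(m=-1) = -0.114002+0.017860i   from Y*(Ω₁)=-0.170086+0.325821i, Y(Ω₂)=+0.186614+0.252476i
  term(m=+0) = +0.011839+0.000000i   from Y*(Ω₁)=+0.012978-0.000000i, Y(Ω₂)=+0.912226+0.000000i
  term(m=+1) = -0.114002-0.017860i   from Y*(Ω₁)=+0.170086+0.325821i, Y(Ω₂)=-0.186614+0.252476i
  term(m=+2) = -0.005542-0.001780i   from Y*(Ω₁)=+0.065529-0.094043i, Y(Ω₂)=-0.014900-0.048551i
  term(m=+3) = +0.001476+0.000742i   from Y*(Ω₁)=+0.318207+0.040781i, Y(Ω₂)=+0.004856+0.001711i
  term(m=+4) = +0.000125+0.000090i   from Y*(Ω₁)=-0.149586-0.405197i, Y(Ω₂)=-0.000295+0.000200i
  term(m=+5) = +0.000003+0.000003i   from Y*(Ω₁)=-0.179657+0.198330i, Y(Ω₂)=+0.000001-0.000017i
  term(m=+6) = +0.000000+0.000000i   from Y*(Ω₁)=+0.085750+0.022346i, Y(Ω₂)=+0.000000+0.000000i
Σ over m = -0.224043+0.000000i; ×(4π/13) → -0.216570+0.000000i. Real part: -0.216570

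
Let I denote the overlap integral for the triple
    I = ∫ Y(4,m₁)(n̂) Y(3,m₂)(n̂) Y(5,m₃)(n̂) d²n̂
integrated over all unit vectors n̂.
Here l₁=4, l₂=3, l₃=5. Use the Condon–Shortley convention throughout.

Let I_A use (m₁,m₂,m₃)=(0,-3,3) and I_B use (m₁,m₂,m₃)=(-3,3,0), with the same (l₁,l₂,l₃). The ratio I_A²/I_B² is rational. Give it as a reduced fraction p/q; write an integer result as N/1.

Shared (l₁,l₂,l₃)=(4,3,5): N and (l;000)² cancel in I_A²/I_B².
A: Δ = 2!·6!·4!/13! = 1/180180; Racah Σ t=0..0: t=0:+1/2304 = 1/2304; ⇒ 3j(4 3 5; 0 -3 3)² = 5/143, sgn +1
B: Δ = 2!·6!·4!/13! = 1/180180; Racah Σ t=2..2: t=2:+1/5760 = 1/5760; ⇒ 3j(4 3 5; -3 3 0)² = 5/572, sgn -1
I_A²/I_B² = (5/143)/(5/572) = 4/1

4/1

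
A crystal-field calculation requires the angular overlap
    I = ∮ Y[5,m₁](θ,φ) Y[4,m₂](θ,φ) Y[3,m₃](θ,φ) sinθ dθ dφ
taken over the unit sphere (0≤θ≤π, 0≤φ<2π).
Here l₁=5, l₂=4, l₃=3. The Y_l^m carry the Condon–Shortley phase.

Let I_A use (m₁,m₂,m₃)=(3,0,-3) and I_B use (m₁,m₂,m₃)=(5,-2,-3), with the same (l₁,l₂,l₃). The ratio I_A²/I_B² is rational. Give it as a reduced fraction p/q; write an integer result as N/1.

Same 5,4,3: normalisation and zero-m 3j drop out of the ratio.
A: Δ: 6! 4! 2! / 13! → 1/180180; sum: t=2:+1/2304 = 1/2304; 3j²(5 4 3; 3 0 -3) = Δ·Π!·Σ² = 5/143  (sign +1)
B: Δ: 6! 4! 2! / 13! → 1/180180; sum: t=0:+1/34560 = 1/34560; 3j²(5 4 3; 5 -2 -3) = Δ·Π!·Σ² = 5/286  (sign +1)
I_A²/I_B² = (5/143)/(5/286) = 2/1

2/1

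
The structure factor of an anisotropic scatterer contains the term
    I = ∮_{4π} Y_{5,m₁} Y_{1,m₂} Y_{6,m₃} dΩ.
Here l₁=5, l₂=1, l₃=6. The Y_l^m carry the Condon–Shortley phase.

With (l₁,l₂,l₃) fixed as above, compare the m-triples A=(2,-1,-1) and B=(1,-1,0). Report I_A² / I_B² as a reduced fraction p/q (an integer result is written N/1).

l's match ⇒ only the (l;m) 3-j factors differ between A and B.
A: triangle coeff Δ(5,1,6) = 1/858; Σ_t [0,0]: t=0:+1/60480 = 1/60480; (3j)²=5/429 [(5 1 6; 2 -1 -1)], sign=-1
B: triangle coeff Δ(5,1,6) = 1/858; Σ_t [0,0]: t=0:+1/34560 = 1/34560; (3j)²=5/286 [(5 1 6; 1 -1 0)], sign=+1
I_A²/I_B² = (5/429)/(5/286) = 2/3

2/3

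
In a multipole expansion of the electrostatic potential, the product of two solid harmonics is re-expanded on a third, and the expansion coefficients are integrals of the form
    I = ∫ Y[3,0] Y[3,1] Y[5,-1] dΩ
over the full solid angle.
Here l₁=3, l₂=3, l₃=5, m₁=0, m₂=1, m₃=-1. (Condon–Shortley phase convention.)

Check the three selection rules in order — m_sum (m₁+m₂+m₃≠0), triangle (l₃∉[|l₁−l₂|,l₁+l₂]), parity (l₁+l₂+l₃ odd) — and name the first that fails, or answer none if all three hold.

Σmᵢ = 0  ✓
l₃∈[|l₁−l₂|,l₁+l₂]=[0,6], have l₃=5  ✓
Σlᵢ = 11 ⇒ odd  ✗

parity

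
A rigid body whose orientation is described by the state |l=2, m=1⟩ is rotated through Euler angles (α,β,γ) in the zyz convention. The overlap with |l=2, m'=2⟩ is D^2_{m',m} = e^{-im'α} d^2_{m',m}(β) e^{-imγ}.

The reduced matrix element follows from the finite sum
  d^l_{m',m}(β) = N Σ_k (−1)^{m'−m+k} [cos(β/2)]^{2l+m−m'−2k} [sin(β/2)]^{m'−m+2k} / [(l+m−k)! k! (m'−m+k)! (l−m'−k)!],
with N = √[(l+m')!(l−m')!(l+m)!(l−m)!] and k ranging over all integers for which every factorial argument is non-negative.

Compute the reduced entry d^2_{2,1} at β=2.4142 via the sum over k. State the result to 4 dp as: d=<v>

d^2_{2,1}(β=2.4142) via the finite sum:
Half-angle: c=0.355731, s=0.934588. N=√(24·1·6·1)=12.000000
k: max(0,(1)−(2))=0 … min(2+(1),2−(2))=0
  k=0: (−1)^1·12.0000/(6)·0.3557^3·0.9346^1 = -0.084143
d^2_{2,1}(2.4142) = -0.084143

d=-0.0841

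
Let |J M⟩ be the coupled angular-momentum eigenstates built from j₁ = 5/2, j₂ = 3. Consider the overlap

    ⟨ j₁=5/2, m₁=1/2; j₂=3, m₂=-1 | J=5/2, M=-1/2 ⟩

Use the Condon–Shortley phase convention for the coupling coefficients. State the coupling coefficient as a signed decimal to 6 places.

-0.478091  (= −√(8/35))

triangle: 3!×2!×3!/9! = 72/362880
(j±m)!: 3!×2!×2!×4!×2!×3! = 6912
prefactor² = (2J+1)×Δ×N² = 288/35
  k=0: +1/(0!×3!×2!×2!×0!×1!) = 1/24
  k=1: −1/(1!×2!×1!×1!×1!×2!) = -1/4
  k=2: +1/(2!×1!×0!×0!×2!×3!) = 1/24
Σ = -1/6  ⇒  CG² = 288/35×(-1/6)² = 8/35
CG = −√(8/35) = -0.478091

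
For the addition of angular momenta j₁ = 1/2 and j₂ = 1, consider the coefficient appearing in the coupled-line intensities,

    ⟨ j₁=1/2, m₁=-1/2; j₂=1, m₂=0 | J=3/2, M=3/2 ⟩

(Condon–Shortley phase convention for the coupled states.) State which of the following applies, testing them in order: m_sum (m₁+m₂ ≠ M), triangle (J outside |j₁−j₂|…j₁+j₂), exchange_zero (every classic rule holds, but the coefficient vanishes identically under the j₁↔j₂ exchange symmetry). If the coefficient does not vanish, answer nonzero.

m_sum

m-sum: m₁+m₂ = -1/2+0 = -1/2, M = 3/2  ✗ ⇒ coefficient is 0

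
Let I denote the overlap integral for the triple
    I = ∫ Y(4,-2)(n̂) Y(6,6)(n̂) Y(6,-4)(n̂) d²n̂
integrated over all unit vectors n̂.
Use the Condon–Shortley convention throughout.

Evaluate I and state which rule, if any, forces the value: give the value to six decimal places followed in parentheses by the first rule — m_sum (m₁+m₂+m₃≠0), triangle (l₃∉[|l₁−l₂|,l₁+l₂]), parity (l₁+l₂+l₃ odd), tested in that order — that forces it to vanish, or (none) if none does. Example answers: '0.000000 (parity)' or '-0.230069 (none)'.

0.174397 (none)

m-sum 0 ✓  L=16 even ✓  2≤6≤10 ✓
Π(2lᵢ+1) = 9×13×13 = 1521
triangle coeff Δ(4,6,6) = 1/15315300
Σ_t [0,4]: t=0:+1/829440 t=1:−1/25920 t=2:+1/9216 t=3:−1/25920 t=4:+1/829440 = 7/207360
(3j)²=28/2431 [(4 6 6; 0 0 0)], sign=+1
Σ_t [4,4]: t=4:+1/3870720 = 1/3870720
(3j)²=135/6188 [(4 6 6; -2 6 -4)], sign=+1
⇒ 4πI² = 1215/3179
I = (+1)√(1215/3179/(4π)) = 0.17439657
No selection rule forces the value: the integral is nonzero (none).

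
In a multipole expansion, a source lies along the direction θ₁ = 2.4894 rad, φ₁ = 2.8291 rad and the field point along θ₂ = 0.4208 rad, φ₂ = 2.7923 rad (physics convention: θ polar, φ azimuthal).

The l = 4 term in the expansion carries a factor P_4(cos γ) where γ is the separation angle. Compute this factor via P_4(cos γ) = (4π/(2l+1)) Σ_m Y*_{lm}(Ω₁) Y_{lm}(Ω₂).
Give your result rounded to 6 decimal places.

Summing Y*_{l m}(θ₁,φ₁)·Y_{l m}(θ₂,φ₂) over m ∈ [−4, 4]; prefactor 4π/(2·4+1) = 1.396263:
  term(m=-4) = 0.00073 + 0.00011j   from Y*(Ω₁)=0.01894 - 0.05698j, Y(Ω₂)=0.00213 + 0.01214j
  term(m=-3) = -0.01721 - 0.00191j   from Y*(Ω₁)=0.13162 - 0.17927j, Y(Ω₂)=-0.03889 - 0.06747j
  term(m=-2) = 0.11341 + 0.00836j   from Y*(Ω₁)=0.34192 - 0.24668j, Y(Ω₂)=0.20654 + 0.17347j
  term(m=-1) = -0.16193 - 0.00596j   from Y*(Ω₁)=0.30866 - 0.09972j, Y(Ω₂)=-0.46937 - 0.17096j
  term(m=+0) = -0.05110 + 0.00000j   from Y*(Ω₁)=-0.21002 + 0.00000j, Y(Ω₂)=0.24330 + 0.00000j
  term(m=+1) = -0.16193 + 0.00596j   from Y*(Ω₁)=-0.30866 - 0.09972j, Y(Ω₂)=0.46937 - 0.17096j
  term(m=+2) = 0.11341 - 0.00836j   from Y*(Ω₁)=0.34192 + 0.24668j, Y(Ω₂)=0.20654 - 0.17347j
  term(m=+3) = -0.01721 + 0.00191j   from Y*(Ω₁)=-0.13162 - 0.17927j, Y(Ω₂)=0.03889 - 0.06747j
  term(m=+4) = 0.00073 - 0.00011j   from Y*(Ω₁)=0.01894 + 0.05698j, Y(Ω₂)=0.00213 - 0.01214j
Σ over m = -0.18110 + 0.00000j; ×(4π/9) → -0.25286 + 0.00000j. Real part: -0.252857

-0.252857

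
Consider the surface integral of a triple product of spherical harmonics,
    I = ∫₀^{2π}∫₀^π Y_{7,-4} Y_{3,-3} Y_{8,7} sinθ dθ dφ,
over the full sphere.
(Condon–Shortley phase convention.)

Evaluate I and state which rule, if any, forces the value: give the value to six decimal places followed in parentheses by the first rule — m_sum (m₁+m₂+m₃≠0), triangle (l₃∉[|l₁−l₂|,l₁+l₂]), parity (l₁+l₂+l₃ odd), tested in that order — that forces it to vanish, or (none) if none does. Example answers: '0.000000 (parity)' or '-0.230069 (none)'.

Checks pass: Σm=0; 18 even; l₃=8∈[4,10].
(2·7+1)(2·3+1)(2·8+1) = 1785
Δ: 2! 12! 4! / 19! → 1/5290740
sum: t=0:+1/7257600 t=1:−1/2073600 t=2:+1/7257600 = -1/4838400
3j²(7 3 8; 0 0 0) = Δ·Π!·Σ² = 252/20995  (sign -1)
sum: t=0:+1/1916006400 = 1/1916006400
3j²(7 3 8; -4 -3 7) = Δ·Π!·Σ² = 15/1292  (sign -1)
combine: 4πI² = 1785·252/20995·15/1292 = 19845/79781
take √, sign +1: I = 0.14069248
No selection rule forces the value: the integral is nonzero (none).

0.140692 (none)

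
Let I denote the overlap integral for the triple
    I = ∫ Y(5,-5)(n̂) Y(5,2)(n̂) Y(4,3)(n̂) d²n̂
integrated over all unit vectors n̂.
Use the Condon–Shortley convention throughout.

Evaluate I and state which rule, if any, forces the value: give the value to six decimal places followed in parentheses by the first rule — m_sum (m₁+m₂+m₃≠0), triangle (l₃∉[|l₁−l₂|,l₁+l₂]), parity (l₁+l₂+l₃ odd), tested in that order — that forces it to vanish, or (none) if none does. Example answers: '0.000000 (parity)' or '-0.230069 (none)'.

Checks pass: Σm=0; 14 even; l₃=4∈[0,10].
(2·5+1)(2·5+1)(2·4+1) = 1089
Δ: 6! 4! 4! / 15! → 1/3153150
sum: t=1:−1/69120 t=2:+1/1728 t=3:−1/576 t=4:+1/1728 t=5:−1/69120 = -7/11520
3j²(5 5 4; 0 0 0) = Δ·Π!·Σ² = 2/143  (sign -1)
sum: t=6:+1/103680 = 1/103680
3j²(5 5 4; -5 2 3) = Δ·Π!·Σ² = 7/429  (sign -1)
combine: 4πI² = 1089·2/143·7/429 = 42/169
take √, sign +1: I = 0.14062948
No selection rule forces the value: the integral is nonzero (none).

0.140629 (none)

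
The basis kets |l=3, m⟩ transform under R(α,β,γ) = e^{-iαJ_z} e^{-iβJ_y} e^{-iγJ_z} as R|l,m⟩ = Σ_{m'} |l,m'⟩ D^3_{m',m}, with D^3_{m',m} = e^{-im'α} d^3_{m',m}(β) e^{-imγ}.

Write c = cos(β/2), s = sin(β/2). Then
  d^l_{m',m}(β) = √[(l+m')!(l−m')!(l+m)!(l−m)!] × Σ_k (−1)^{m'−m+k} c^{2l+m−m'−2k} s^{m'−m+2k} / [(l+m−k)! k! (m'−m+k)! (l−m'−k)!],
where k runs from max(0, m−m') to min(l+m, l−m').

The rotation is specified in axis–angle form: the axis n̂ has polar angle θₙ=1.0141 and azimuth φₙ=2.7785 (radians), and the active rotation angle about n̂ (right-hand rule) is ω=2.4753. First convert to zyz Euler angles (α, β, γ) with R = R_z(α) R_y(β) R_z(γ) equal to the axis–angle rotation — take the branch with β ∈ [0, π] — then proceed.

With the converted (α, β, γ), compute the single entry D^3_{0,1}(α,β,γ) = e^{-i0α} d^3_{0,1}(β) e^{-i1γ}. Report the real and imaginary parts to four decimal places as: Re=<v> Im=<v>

Axis–angle → zyz. n̂ = (sinθₙcosφₙ, sinθₙsinφₙ, cosθₙ) = (-0.793653, +0.301539, +0.528384), ω = 2.4753.
R = I cosω + sinω [n̂]ₓ + (1−cosω) n̂n̂ᵀ gives
  R = [+0.338930, -0.754030, -0.562641; -0.100867, -0.623715, +0.775117; -0.935389, -0.205958, -0.287452]
β = atan2(√(R₁₃²+R₂₃²), R₃₃) = 1.862362; α = atan2(R₂₃, R₁₃) mod 2π = 2.198681; γ = atan2(R₃₂, −R₃₁) mod 2π = 6.066459
Split into d^3_{0,1}(β=1.8624) × two z-phases.
Half-angle: c=0.596887, s=0.802325. N=√(6·6·24·2)=41.569219
k: max(0,(1)−(0))=1 … min(3+(1),3−(0))=3
  k=1: (−1)^0·41.5692/(12)·0.5969^5·0.8023^1 = +0.210572
  k=2: (−1)^1·41.5692/(4)·0.5969^3·0.8023^3 = -1.141404
  k=3: (−1)^2·41.5692/(12)·0.5969^1·0.8023^5 = +0.687441
d^3_{0,1}(1.8624) = +0.210572 -1.141404 +0.687441 = -0.243391
Phases: e^{-i·(0)·2.1987}=+1.000000+0.000000i, e^{-i·(1)·6.0665}=+0.976607+0.215034i ⇒ D=-0.237697-0.052337i

Re=-0.2377 Im=-0.0523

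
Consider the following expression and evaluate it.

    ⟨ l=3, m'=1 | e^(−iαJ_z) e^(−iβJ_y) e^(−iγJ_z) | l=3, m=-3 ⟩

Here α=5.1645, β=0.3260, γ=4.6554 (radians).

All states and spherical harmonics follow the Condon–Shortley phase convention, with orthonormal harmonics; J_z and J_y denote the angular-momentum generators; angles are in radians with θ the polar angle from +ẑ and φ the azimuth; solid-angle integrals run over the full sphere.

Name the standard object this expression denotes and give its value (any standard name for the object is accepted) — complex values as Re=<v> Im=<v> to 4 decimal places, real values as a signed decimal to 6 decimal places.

Wigner D-matrix element, Re=-0.0021 Im=0.0015

This is a Wigner D-matrix element — the rotation-matrix element ⟨l m'| R(α,β,γ) |l m⟩ in the angular-momentum basis.
Split into d^3_{1,-3}(β=0.3260) × two z-phases.
Half-angle: c=0.986745, s=0.162279. N=√(24·2·1·720)=185.903201
k: max(0,(-3)−(1))=0 … min(3+(-3),3−(1))=0
  k=0: (−1)^4·185.9032/(48)·0.9867^2·0.1623^4 = +0.002615
d^3_{1,-3}(0.3260) = +0.002615
Attach z-rotation phases: D = e^{-i(1)(5.1645)}·(+0.002615)·e^{-i(-3)(4.6554)} = -0.002124+0.001526i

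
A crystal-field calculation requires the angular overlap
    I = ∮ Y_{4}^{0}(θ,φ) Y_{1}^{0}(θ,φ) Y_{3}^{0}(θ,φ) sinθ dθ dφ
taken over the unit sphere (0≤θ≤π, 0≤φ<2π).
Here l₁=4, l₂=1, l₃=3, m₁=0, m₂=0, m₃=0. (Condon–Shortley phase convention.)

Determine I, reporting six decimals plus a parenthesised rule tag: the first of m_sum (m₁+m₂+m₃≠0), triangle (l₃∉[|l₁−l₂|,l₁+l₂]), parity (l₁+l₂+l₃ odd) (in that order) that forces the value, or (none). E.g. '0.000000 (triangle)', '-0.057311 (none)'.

m-sum 0 ✓  L=8 even ✓  3≤3≤5 ✓
Π(2lᵢ+1) = 9×3×7 = 189
triangle coeff Δ(4,1,3) = 1/252
Σ_t [1,1]: t=1:−1/36 = -1/36
(3j)²=4/63 [(4 1 3; 0 0 0)], sign=+1
(m-triple is (0,0,0) — same symbol as above.)
⇒ 4πI² = 16/21
I = (+1)√(16/21/(4π)) = 0.24623252
No selection rule forces the value: the integral is nonzero (none).

0.246233 (none)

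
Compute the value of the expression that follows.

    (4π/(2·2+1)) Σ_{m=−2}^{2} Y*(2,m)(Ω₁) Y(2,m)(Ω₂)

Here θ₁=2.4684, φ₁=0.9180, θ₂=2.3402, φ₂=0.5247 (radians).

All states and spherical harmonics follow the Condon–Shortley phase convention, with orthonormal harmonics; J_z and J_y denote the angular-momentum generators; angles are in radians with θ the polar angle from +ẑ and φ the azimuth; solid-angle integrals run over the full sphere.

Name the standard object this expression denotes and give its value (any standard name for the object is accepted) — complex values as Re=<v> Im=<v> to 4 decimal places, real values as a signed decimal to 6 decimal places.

This sum is the spherical-harmonic addition theorem: it equals the Legendre polynomial P_l(cos γ) of the angle γ between the two directions.
Expand P_2 via completeness: Σ_{m} conj(Y_{2,m}) at Ω₁ times Y_{2,m} at Ω₂ —
  m=-2: Y*=-0.039357+0.144908i  Y=+0.099277-0.172830i  product +0.021137+0.021188i
  m=-1: Y*=-0.228744-0.299158i  Y=-0.334139+0.193406i  product +0.134291+0.055720i
  m=+0: Y*=+0.262973-0.000000i  Y=+0.142565+0.000000i  product +0.037491+0.000000i
  m=+1: Y*=+0.228744-0.299158i  Y=+0.334139+0.193406i  product +0.134291-0.055720i
  m=+2: Y*=-0.039357-0.144908i  Y=+0.099277+0.172830i  product +0.021137-0.021188i
Total Σ_m = +0.348348-0.000000i. Multiply by 2.513274: +0.875493-0.000000i. P_2(cos γ) = 0.875493

Legendre polynomial (addition theorem), +0.875493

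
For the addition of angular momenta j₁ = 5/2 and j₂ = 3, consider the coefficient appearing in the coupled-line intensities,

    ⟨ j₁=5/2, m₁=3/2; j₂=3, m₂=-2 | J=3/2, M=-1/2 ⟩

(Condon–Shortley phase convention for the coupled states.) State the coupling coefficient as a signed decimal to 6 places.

-0.218218  (= −√(1/21))

j₁+j₂−J=4  J+j₁−j₂=1  J−j₁+j₂=2  j₁+j₂+J+1=8
(j₁±m₁, j₂±m₂, J±M) = (4,1,1,5,1,2)
P² = 192/7
sum k=0..1:
  [0] +1/24 = 1/24
  [1] −1/12 = -1/12
S = -1/24
C² = P²·S² = 1/21 ; C = -0.218218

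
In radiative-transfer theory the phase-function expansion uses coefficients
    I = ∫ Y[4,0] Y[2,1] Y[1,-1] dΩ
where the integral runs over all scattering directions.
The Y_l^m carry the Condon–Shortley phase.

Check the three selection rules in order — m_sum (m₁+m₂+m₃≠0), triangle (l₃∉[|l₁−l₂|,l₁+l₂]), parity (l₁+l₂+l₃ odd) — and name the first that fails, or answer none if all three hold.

triangle

m₁+m₂+m₃ = 0 + 1 − 1 = 0  ✓
triangle: need |l₁−l₂| ≤ l₃ ≤ l₁+l₂ = [2,6]; l₃=1 is outside  ✗
parity: l₁+l₂+l₃ = 7 is odd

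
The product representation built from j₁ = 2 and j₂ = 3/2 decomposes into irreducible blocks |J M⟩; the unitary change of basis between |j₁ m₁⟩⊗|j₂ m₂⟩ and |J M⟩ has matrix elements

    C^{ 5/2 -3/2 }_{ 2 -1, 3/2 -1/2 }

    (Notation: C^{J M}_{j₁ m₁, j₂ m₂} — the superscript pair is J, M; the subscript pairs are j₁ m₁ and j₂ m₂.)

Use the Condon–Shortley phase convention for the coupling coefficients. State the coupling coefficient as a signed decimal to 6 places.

−√(1/35) ≈ -0.169031

√[6·1!3!2!/7! · 1!3!1!2!1!4!] = √(144/35)
  +(−1)^0/∏(0,1,3,1,0,1)! = 1/6  (running 1/6)
  +(−1)^1/∏(1,0,2,0,1,2)! = -1/4  (running -1/12)
⟨..|..⟩ = √(144/35)·(-1/12) = -0.169031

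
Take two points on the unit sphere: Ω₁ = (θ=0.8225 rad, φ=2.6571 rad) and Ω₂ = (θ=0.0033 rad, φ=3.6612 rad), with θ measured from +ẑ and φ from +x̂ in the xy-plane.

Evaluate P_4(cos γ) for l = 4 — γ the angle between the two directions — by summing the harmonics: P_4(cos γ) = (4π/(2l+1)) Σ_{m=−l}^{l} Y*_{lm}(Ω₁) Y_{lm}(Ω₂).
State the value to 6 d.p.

-0.422862

Summing Y*_{l m}(θ₁,φ₁)·Y_{l m}(θ₂,φ₂) over m ∈ [−4, 4]; prefactor 4π/(2·4+1) = 1.396263:
  m=-4: Y*=(-0.045822, -0.119137)  Y=(-0.000000, -0.000000)  product (-0.000000, 0.000000)
  m=-3: Y*=(-0.039234, 0.332887)  Y=(-0.000000, 0.000000)  product (-0.000000, -0.000000)
  m=-2: Y*=(0.227891, -0.331816)  Y=(0.000011, -0.000019)  product (-0.000004, -0.000008)
  m=-1: Y*=(-0.050208, 0.026426)  Y=(-0.005420, 0.003101)  product (0.000190, -0.000299)
  m=+0: Y*=(-0.358322, -0.000000)  Y=(0.846238, 0.000000)  product (-0.303226, -0.000000)
  m=+1: Y*=(0.050208, 0.026426)  Y=(0.005420, 0.003101)  product (0.000190, 0.000299)
  m=+2: Y*=(0.227891, 0.331816)  Y=(0.000011, 0.000019)  product (-0.000004, 0.000008)
  m=+3: Y*=(0.039234, 0.332887)  Y=(0.000000, 0.000000)  product (-0.000000, 0.000000)
  m=+4: Y*=(-0.045822, 0.119137)  Y=(-0.000000, 0.000000)  product (-0.000000, -0.000000)
Total Σ_m = (-0.302853, -0.000000). Multiply by 1.396263: (-0.422862, -0.000000). P_4(cos γ) = -0.422862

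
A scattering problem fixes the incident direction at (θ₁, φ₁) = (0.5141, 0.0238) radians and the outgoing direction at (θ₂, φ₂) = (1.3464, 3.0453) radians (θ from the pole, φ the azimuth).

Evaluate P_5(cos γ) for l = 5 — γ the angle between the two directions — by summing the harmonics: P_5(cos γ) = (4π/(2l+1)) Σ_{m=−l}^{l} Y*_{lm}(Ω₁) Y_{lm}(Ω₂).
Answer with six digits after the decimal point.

Addition theorem: P_5(cos γ) = (4π/11) Σ_m Y*_{lm}(Ω₁) Y_{lm}(Ω₂), m = −5…5:
  [-5]  conj(Y_{5,-5})(Ω₁) = 0.01325 + 0.00158j ; Y_{5,-5}(Ω₂) = -0.36232 - 0.18930j ; Δ = -0.00450 - 0.00308j
  [-4]  conj(Y_{5,-4})(Ω₁) = 0.07439 + 0.00710j ; Y_{5,-4}(Ω₂) = 0.27343 + 0.11086j ; Δ = 0.01955 + 0.01019j
  [-3]  conj(Y_{5,-3})(Ω₁) = 0.23896 + 0.01709j ; Y_{5,-3}(Ω₂) = 0.17035 + 0.05063j ; Δ = 0.03984 + 0.01501j
  [-2]  conj(Y_{5,-2})(Ω₁) = 0.45431 + 0.02164j ; Y_{5,-2}(Ω₂) = -0.29956 - 0.05841j ; Δ = -0.13483 - 0.03302j
  [-1]  conj(Y_{5,-1})(Ω₁) = 0.38688 + 0.00921j ; Y_{5,-1}(Ω₂) = -0.11136 - 0.01076j ; Δ = -0.04298 - 0.00519j
  [+0]  conj(Y_{5,0})(Ω₁) = -0.18919 + 0.00000j ; Y_{5,0}(Ω₂) = 0.30418 + 0.00000j ; Δ = -0.05755 + 0.00000j
  [+1]  conj(Y_{5,1})(Ω₁) = -0.38688 + 0.00921j ; Y_{5,1}(Ω₂) = 0.11136 - 0.01076j ; Δ = -0.04298 + 0.00519j
  [+2]  conj(Y_{5,2})(Ω₁) = 0.45431 - 0.02164j ; Y_{5,2}(Ω₂) = -0.29956 + 0.05841j ; Δ = -0.13483 + 0.03302j
  [+3]  conj(Y_{5,3})(Ω₁) = -0.23896 + 0.01709j ; Y_{5,3}(Ω₂) = -0.17035 + 0.05063j ; Δ = 0.03984 - 0.01501j
  [+4]  conj(Y_{5,4})(Ω₁) = 0.07439 - 0.00710j ; Y_{5,4}(Ω₂) = 0.27343 - 0.11086j ; Δ = 0.01955 - 0.01019j
  [+5]  conj(Y_{5,5})(Ω₁) = -0.01325 + 0.00158j ; Y_{5,5}(Ω₂) = 0.36232 - 0.18930j ; Δ = -0.00450 + 0.00308j
Accumulated sum -0.30338 + 0.00000j; after 4π/(2l+1) scaling, -0.34658 + 0.00000j ⇒ P_5 = -0.346576

-0.346576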